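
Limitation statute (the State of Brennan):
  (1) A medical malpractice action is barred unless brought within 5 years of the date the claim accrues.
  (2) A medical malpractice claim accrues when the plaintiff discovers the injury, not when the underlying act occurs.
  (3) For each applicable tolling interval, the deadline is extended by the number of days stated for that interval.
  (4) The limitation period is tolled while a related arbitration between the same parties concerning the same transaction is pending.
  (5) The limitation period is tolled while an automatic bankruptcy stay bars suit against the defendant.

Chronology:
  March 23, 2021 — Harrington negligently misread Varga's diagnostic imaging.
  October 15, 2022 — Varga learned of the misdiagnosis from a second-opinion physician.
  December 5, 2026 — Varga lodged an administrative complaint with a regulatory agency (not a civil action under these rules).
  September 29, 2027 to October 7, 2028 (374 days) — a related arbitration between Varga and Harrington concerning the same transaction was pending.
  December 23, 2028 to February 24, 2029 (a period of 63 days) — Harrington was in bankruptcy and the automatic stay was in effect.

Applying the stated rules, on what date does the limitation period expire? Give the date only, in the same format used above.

October 23, 2028

Under the discovery rule, the claim accrued on October 15, 2022, when Varga discovered the injury — not on the March 23, 2021 date of the underlying act.
The untolled deadline — 5 years after October 15, 2022 — is October 15, 2027.
The pending related arbitration from September 29, 2027 to October 7, 2028 tolled the period for 374 days, extending the deadline to October 23, 2028.
The automatic bankruptcy stay from December 23, 2028 to February 24, 2029 began after the period had already run on October 23, 2028, so it has no tolling effect.
None of the other events listed affects the running of the period under the stated rules.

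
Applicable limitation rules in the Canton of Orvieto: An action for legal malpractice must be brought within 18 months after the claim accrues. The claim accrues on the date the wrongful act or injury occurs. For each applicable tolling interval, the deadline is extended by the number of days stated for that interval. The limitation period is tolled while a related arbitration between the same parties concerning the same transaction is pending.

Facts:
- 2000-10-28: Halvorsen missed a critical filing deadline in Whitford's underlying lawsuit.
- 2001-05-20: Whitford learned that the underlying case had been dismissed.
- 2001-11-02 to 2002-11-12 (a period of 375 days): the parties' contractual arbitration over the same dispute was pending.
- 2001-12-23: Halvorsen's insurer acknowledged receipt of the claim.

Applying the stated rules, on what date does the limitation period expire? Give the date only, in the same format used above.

Accrual is governed by the date of the act, so the period began to run on 2000-10-28; the later discovery on 2001-05-20 is irrelevant under the stated rule.
The untolled deadline — 18 months after 2000-10-28 — is 2002-04-28.
The pending related arbitration from 2001-11-02 to 2002-11-12 tolled the period for 375 days, extending the deadline to 2003-05-08.
None of the other events listed affects the running of the period under the stated rules.

2003-05-08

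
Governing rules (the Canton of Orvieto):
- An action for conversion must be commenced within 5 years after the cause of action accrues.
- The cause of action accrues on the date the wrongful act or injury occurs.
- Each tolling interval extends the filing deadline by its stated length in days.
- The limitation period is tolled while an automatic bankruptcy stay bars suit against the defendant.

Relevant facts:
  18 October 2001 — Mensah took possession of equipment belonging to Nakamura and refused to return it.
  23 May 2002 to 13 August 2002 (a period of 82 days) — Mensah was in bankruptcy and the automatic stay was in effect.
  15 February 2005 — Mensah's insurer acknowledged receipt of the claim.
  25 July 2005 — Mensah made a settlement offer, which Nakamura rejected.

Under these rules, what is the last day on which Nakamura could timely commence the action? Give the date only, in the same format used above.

The cause of action accrued on 18 October 2001, the date of the act.
Adding the 5 years base period to 18 October 2001 gives a deadline of 18 October 2006, before any tolling.
The automatic bankruptcy stay from 23 May 2002 to 13 August 2002 tolled the period for 82 days, extending the deadline to 8 January 2007.
None of the other events listed affects the running of the period under the stated rules.

8 January 2007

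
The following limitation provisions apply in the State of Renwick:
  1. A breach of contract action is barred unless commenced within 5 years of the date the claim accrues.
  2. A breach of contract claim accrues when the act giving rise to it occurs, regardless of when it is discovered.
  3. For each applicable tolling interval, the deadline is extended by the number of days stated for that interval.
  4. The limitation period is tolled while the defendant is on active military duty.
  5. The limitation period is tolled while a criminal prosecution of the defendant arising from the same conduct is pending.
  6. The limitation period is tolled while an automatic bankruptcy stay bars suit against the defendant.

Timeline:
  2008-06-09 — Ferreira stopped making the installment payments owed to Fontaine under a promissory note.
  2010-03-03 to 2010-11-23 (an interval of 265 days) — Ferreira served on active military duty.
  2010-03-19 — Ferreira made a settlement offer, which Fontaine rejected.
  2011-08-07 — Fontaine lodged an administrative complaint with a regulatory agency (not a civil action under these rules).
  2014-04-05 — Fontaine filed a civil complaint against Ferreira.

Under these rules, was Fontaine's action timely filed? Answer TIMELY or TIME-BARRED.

The claim accrued on 2008-06-09, the date of the act.
5 years from 2008-06-09 is 2013-06-09.
The period was tolled for 265 days by the defendant's active military service (2010-03-03 to 2010-11-23), pushing the deadline to 2014-03-01.
Nothing else in the chronology tolls or restarts the period.
Filing on 2014-04-05 missed the 2014-03-01 deadline — the action is time-barred.

TIME-BARRED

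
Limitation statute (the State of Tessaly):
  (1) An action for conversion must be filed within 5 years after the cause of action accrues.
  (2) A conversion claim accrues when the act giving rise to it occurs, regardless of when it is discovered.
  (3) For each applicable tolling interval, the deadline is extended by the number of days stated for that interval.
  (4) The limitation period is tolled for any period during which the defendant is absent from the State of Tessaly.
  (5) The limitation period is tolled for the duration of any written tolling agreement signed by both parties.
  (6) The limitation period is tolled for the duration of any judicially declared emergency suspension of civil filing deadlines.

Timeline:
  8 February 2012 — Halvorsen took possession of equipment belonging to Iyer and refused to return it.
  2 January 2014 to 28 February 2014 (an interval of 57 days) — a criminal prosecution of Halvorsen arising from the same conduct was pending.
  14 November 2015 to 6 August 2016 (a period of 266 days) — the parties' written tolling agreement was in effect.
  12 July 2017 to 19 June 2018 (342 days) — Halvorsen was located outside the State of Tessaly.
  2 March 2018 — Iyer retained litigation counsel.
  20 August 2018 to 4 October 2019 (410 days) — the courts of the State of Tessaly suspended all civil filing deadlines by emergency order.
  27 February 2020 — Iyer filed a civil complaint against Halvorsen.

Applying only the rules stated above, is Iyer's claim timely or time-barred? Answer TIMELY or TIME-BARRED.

The limitation period began to run on 8 February 2012.
The untolled deadline — 5 years after 8 February 2012 — is 8 February 2017.
Because the written tolling agreement ran from 14 November 2015 to 6 August 2016, the deadline is extended by 266 days to 1 November 2017.
The defendant's absence from the jurisdiction from 12 July 2017 to 19 June 2018 tolled the period for 342 days, extending the deadline to 9 October 2018.
Because the emergency suspension of filing deadlines ran from 20 August 2018 to 4 October 2019, the deadline is extended by 410 days to 23 November 2019.
Although a criminal prosecution ran from 2 January 2014 to 28 February 2014, the stated rules do not make that a tolling event, so it is disregarded.
None of the other events listed affects the running of the period under the stated rules.
Iyer filed on 27 February 2020, after the 23 November 2019 deadline, so the action is time-barred.

TIME-BARRED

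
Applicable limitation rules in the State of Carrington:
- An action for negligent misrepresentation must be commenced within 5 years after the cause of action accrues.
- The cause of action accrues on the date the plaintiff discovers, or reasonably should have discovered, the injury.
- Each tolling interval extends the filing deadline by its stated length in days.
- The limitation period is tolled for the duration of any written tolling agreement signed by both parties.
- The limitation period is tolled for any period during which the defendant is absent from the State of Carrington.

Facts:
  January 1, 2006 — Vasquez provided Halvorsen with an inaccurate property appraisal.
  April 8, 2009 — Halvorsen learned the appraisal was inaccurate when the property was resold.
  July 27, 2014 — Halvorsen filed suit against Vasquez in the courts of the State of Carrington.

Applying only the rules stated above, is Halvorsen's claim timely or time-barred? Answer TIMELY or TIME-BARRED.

TIME-BARRED

Under the discovery rule, the claim accrued on April 8, 2009, when Halvorsen discovered the injury — not on the January 1, 2006 date of the underlying act.
5 years from April 8, 2009 is April 8, 2014.
Halvorsen filed on July 27, 2014, after the April 8, 2014 deadline, so the action is time-barred.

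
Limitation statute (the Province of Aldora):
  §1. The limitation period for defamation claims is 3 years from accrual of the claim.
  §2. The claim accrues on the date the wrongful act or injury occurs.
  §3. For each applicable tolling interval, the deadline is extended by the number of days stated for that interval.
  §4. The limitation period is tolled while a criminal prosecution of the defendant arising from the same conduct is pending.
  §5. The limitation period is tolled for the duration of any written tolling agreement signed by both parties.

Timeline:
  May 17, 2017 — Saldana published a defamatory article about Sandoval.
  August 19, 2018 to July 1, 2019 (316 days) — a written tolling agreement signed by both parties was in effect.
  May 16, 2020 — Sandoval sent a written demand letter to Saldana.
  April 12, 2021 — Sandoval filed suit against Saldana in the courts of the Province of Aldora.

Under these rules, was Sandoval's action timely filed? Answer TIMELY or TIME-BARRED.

The claim accrued on May 17, 2017, when the wrongful act occurred.
The untolled deadline — 3 years after May 17, 2017 — is May 17, 2020.
The period was tolled for 316 days by the written tolling agreement (August 19, 2018 to July 1, 2019), pushing the deadline to March 29, 2021.
The other events in the timeline have no effect on the limitation period under the stated rules.
Sandoval filed on April 12, 2021, after the March 29, 2021 deadline, so the action is time-barred.

TIME-BARRED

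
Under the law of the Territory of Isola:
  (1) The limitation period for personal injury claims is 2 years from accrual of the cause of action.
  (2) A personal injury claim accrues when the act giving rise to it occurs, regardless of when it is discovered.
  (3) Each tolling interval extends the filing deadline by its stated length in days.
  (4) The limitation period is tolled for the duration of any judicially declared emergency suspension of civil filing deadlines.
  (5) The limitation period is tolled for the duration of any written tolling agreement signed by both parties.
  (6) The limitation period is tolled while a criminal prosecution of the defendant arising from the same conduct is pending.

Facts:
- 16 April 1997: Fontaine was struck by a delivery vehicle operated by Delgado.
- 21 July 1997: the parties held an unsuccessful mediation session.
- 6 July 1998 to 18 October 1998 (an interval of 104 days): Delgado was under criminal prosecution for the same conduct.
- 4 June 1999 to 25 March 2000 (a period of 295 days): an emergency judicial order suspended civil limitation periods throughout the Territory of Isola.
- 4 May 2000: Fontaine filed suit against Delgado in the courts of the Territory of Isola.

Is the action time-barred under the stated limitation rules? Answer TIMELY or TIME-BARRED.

The cause of action accrued on 16 April 1997, the date of the act.
The untolled deadline — 2 years after 16 April 1997 — is 16 April 1999.
Because the pending criminal prosecution ran from 6 July 1998 to 18 October 1998, the deadline is extended by 104 days to 29 July 1999.
The period was tolled for 295 days by the emergency suspension of filing deadlines (4 June 1999 to 25 March 2000), pushing the deadline to 19 May 2000.
Nothing else in the chronology tolls or restarts the period.
The 4 May 2000 filing precedes the 19 May 2000 deadline; the claim is timely.

TIMELY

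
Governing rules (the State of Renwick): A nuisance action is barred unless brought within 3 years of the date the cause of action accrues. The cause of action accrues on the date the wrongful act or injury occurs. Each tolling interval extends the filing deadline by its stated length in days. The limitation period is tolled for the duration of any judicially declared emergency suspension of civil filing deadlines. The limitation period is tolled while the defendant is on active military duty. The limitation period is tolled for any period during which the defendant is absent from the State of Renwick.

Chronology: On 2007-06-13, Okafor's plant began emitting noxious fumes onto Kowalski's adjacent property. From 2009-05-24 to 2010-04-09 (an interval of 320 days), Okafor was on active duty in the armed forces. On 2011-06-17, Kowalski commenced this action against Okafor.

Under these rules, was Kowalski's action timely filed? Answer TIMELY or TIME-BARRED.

TIME-BARRED

The limitation period began to run on 2007-06-13.
Adding the 3 years base period to 2007-06-13 gives a deadline of 2010-06-13, before any tolling.
Because the defendant's active military service ran from 2009-05-24 to 2010-04-09, the deadline is extended by 320 days to 2011-04-29.
Filing on 2011-06-17 missed the 2011-04-29 deadline — the action is time-barred.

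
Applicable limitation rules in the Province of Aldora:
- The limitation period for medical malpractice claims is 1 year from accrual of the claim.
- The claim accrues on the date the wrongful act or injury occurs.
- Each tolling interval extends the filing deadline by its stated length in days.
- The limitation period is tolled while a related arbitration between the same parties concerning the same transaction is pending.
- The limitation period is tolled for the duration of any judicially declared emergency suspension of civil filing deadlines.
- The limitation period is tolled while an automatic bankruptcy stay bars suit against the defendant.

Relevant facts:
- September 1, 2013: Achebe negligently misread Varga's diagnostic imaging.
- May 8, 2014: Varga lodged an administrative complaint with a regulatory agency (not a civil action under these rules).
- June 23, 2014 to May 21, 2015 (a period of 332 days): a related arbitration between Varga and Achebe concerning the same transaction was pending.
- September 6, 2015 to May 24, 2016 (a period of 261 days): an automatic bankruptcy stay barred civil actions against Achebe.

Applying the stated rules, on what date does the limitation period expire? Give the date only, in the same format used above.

July 30, 2015

The limitation period began to run on September 1, 2013.
The untolled deadline — 1 year after September 1, 2013 — is September 1, 2014.
The pending related arbitration from June 23, 2014 to May 21, 2015 tolled the period for 332 days, extending the deadline to July 30, 2015.
By the time the automatic bankruptcy stay began on September 6, 2015, the limitation period had already expired on July 30, 2015; that interval cannot revive it.
None of the other events listed affects the running of the period under the stated rules.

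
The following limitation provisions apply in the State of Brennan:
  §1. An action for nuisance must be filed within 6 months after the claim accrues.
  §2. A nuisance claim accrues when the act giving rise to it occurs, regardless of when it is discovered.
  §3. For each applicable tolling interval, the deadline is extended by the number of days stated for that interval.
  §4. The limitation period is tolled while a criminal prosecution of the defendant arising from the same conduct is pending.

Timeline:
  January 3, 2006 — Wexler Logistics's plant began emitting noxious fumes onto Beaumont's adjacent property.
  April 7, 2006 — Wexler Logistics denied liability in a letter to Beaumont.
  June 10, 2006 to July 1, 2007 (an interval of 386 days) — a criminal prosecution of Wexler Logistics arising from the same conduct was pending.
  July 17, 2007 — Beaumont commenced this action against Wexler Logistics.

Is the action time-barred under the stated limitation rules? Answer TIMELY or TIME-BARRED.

TIMELY

The claim accrued on January 3, 2006, when the wrongful act occurred.
6 months from January 3, 2006 is July 3, 2006.
The period was tolled for 386 days by the pending criminal prosecution (June 10, 2006 to July 1, 2007), pushing the deadline to July 24, 2007.
Nothing else in the chronology tolls or restarts the period.
Beaumont filed on July 17, 2007, before the July 24, 2007 deadline, so the action is timely.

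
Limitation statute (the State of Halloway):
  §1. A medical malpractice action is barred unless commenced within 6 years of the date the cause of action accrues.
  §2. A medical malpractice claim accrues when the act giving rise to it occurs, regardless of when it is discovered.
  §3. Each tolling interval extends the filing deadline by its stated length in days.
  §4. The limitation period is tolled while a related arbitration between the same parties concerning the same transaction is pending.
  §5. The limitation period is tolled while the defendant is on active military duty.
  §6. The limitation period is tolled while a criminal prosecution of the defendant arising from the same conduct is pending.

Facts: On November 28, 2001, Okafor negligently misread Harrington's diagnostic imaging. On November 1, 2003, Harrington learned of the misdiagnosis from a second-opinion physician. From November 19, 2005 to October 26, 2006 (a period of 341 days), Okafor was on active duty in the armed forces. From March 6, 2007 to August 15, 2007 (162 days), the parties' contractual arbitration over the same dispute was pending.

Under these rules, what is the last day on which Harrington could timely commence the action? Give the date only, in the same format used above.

Accrual is governed by the date of the act, so the period began to run on November 28, 2001; the later discovery on November 1, 2003 is irrelevant under the stated rule.
The untolled deadline — 6 years after November 28, 2001 — is November 28, 2007.
The period was tolled for 341 days by the defendant's active military service (November 19, 2005 to October 26, 2006), pushing the deadline to November 3, 2008.
The pending related arbitration from March 6, 2007 to August 15, 2007 tolled the period for 162 days, extending the deadline to April 14, 2009.

April 14, 2009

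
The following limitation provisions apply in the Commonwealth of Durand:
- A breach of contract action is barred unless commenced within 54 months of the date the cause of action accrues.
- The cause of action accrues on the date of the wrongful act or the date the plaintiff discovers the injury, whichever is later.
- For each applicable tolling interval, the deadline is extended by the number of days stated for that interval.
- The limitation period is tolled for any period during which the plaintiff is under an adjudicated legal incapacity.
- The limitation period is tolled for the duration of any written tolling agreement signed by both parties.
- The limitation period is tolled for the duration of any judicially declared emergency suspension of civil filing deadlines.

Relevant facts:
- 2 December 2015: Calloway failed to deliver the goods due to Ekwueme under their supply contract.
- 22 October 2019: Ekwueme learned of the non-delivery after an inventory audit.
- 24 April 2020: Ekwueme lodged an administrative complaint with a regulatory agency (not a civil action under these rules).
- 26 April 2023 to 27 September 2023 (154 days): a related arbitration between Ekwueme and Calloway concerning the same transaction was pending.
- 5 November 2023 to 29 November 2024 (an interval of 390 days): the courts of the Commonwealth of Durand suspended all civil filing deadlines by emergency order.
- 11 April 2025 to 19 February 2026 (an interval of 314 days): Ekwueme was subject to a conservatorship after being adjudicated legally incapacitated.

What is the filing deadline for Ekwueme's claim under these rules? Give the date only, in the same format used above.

The claim accrued on 22 October 2019 — the later of the 2 December 2015 act and the 22 October 2019 discovery.
The untolled deadline — 54 months after 22 October 2019 — is 22 April 2024.
Because the emergency suspension of filing deadlines ran from 5 November 2023 to 29 November 2024, the deadline is extended by 390 days to 17 May 2025.
Because the plaintiff's legal incapacity ran from 11 April 2025 to 19 February 2026, the deadline is extended by 314 days to 27 March 2026.
Although a pending arbitration ran from 26 April 2023 to 27 September 2023, the stated rules do not make that a tolling event, so it is disregarded.
None of the other events listed affects the running of the period under the stated rules.

27 March 2026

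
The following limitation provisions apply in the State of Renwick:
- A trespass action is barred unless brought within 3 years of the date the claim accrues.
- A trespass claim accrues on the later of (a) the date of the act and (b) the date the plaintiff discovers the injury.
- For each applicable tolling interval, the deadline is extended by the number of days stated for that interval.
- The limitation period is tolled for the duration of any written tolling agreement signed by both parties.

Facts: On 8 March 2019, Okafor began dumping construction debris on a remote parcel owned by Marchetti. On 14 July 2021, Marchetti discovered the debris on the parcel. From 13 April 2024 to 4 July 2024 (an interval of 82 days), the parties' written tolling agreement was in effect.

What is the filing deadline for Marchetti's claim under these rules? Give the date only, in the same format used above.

4 October 2024

Taking the later of the act (8 March 2019) and discovery (14 July 2021), the claim accrued on 14 July 2021.
The untolled deadline — 3 years after 14 July 2021 — is 14 July 2024.
The written tolling agreement from 13 April 2024 to 4 July 2024 tolled the period for 82 days, extending the deadline to 4 October 2024.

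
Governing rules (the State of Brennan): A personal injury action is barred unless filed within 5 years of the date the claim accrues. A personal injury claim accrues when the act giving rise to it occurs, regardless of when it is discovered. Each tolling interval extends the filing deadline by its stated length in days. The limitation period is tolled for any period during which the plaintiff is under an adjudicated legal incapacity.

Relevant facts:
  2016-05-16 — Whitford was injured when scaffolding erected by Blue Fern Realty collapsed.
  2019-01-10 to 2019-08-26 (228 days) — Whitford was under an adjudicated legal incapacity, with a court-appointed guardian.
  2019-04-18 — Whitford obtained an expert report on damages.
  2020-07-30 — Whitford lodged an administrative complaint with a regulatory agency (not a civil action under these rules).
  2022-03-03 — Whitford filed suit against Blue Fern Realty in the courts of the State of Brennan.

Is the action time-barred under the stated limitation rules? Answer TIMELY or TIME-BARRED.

TIME-BARRED

The limitation period began to run on 2016-05-16.
Adding the 5 years base period to 2016-05-16 gives a deadline of 2021-05-16, before any tolling.
The period was tolled for 228 days by the plaintiff's legal incapacity (2019-01-10 to 2019-08-26), pushing the deadline to 2021-12-30.
None of the other events listed affects the running of the period under the stated rules.
The 2022-03-03 filing falls after the 2021-12-30 deadline; the claim is time-barred.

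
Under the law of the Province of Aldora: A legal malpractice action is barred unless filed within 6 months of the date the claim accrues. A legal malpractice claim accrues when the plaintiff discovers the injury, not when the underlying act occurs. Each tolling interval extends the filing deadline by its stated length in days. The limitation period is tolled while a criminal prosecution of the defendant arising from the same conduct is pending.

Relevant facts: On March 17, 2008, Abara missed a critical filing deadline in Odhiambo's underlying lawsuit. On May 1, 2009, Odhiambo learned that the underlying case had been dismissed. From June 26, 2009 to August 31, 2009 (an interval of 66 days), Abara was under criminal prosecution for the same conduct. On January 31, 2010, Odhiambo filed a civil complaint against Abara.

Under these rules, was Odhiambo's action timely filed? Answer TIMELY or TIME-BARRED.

The claim did not accrue until Odhiambo discovered the injury on May 1, 2009; the March 17, 2008 act date does not start the clock under the stated rule.
Adding the 6 months base period to May 1, 2009 gives a deadline of November 1, 2009, before any tolling.
The pending criminal prosecution from June 26, 2009 to August 31, 2009 tolled the period for 66 days, extending the deadline to January 6, 2010.
The January 31, 2010 filing falls after the January 6, 2010 deadline; the claim is time-barred.

TIME-BARRED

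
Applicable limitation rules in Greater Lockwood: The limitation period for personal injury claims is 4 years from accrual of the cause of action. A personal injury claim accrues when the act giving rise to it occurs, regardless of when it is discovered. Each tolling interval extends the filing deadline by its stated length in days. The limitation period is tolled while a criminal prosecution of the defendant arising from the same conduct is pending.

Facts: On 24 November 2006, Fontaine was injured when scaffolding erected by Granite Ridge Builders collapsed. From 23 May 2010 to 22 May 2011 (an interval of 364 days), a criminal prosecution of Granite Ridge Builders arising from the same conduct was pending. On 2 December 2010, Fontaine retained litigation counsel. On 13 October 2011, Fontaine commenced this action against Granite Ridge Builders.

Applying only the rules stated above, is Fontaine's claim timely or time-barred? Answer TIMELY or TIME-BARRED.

The claim accrued on 24 November 2006, when the wrongful act occurred.
The untolled deadline — 4 years after 24 November 2006 — is 24 November 2010.
The pending criminal prosecution from 23 May 2010 to 22 May 2011 tolled the period for 364 days, extending the deadline to 23 November 2011.
Nothing else in the chronology tolls or restarts the period.
The 13 October 2011 filing precedes the 23 November 2011 deadline; the claim is timely.

TIMELY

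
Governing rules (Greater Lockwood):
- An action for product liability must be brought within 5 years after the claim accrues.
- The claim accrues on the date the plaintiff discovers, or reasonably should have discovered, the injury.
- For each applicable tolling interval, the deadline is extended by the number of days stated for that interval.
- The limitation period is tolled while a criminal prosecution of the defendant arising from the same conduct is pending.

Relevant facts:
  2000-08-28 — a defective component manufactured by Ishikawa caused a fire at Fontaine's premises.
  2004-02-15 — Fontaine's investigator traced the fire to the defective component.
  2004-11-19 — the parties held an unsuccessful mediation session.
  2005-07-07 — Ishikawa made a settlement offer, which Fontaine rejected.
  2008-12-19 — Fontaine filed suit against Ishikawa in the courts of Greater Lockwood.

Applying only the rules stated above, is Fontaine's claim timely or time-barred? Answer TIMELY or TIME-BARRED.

The claim did not accrue until Fontaine discovered the injury on 2004-02-15; the 2000-08-28 act date does not start the clock under the stated rule.
Adding the 5 years base period to 2004-02-15 gives a deadline of 2009-02-15, before any tolling.
Nothing else in the chronology tolls or restarts the period.
Filing on 2008-12-19 beat the 2009-02-15 deadline — the action is timely.

TIMELY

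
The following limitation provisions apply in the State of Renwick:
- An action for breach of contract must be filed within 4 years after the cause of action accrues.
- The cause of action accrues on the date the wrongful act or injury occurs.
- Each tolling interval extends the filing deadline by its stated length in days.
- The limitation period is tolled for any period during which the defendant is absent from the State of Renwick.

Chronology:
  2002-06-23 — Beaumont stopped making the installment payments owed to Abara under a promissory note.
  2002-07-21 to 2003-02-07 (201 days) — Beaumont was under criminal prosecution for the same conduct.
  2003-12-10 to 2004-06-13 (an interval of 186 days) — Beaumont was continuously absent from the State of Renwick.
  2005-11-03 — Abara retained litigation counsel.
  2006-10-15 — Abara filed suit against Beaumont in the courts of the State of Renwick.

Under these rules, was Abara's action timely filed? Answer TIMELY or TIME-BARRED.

The cause of action accrued on 2002-06-23, the date of the act.
The untolled deadline — 4 years after 2002-06-23 — is 2006-06-23.
Because the defendant's absence from the jurisdiction ran from 2003-12-10 to 2004-06-13, the deadline is extended by 186 days to 2006-12-26.
The pending criminal prosecution from 2002-07-21 to 2003-02-07 does not toll the period, because no stated rule makes a criminal prosecution a tolling event.
None of the other events listed affects the running of the period under the stated rules.
The 2006-10-15 filing precedes the 2006-12-26 deadline; the claim is timely.

TIMELY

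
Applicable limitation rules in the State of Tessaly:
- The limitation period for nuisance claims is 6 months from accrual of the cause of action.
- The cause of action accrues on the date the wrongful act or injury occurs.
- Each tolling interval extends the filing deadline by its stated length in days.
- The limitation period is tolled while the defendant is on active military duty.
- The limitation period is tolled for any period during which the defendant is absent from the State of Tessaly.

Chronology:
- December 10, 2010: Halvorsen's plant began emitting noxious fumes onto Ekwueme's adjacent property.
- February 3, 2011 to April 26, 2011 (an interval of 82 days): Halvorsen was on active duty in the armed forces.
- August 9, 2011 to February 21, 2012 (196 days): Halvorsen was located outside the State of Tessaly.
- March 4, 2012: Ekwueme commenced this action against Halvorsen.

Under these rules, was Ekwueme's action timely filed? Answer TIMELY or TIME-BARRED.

TIMELY

The limitation period began to run on December 10, 2010.
The untolled deadline — 6 months after December 10, 2010 — is June 10, 2011.
Because the defendant's active military service ran from February 3, 2011 to April 26, 2011, the deadline is extended by 82 days to August 31, 2011.
Because the defendant's absence from the jurisdiction ran from August 9, 2011 to February 21, 2012, the deadline is extended by 196 days to March 14, 2012.
Filing on March 4, 2012 beat the March 14, 2012 deadline — the action is timely.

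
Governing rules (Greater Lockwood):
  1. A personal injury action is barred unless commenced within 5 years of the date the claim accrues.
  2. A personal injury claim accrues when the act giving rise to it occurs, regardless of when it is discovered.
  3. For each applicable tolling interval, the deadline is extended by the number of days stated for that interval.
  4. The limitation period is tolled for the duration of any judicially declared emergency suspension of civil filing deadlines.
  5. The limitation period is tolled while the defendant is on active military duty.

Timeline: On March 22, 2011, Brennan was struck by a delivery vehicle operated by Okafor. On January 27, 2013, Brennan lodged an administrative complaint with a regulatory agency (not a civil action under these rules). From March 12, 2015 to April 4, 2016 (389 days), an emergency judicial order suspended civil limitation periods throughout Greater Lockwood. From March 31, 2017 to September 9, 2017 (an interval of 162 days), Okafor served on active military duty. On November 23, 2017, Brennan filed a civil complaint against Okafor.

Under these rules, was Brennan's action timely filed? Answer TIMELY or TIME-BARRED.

The limitation period began to run on March 22, 2011.
Adding the 5 years base period to March 22, 2011 gives a deadline of March 22, 2016, before any tolling.
The emergency suspension of filing deadlines from March 12, 2015 to April 4, 2016 tolled the period for 389 days, extending the deadline to April 15, 2017.
Because the defendant's active military service ran from March 31, 2017 to September 9, 2017, the deadline is extended by 162 days to September 24, 2017.
The other events in the timeline have no effect on the limitation period under the stated rules.
Brennan filed on November 23, 2017, after the September 24, 2017 deadline, so the action is time-barred.

TIME-BARRED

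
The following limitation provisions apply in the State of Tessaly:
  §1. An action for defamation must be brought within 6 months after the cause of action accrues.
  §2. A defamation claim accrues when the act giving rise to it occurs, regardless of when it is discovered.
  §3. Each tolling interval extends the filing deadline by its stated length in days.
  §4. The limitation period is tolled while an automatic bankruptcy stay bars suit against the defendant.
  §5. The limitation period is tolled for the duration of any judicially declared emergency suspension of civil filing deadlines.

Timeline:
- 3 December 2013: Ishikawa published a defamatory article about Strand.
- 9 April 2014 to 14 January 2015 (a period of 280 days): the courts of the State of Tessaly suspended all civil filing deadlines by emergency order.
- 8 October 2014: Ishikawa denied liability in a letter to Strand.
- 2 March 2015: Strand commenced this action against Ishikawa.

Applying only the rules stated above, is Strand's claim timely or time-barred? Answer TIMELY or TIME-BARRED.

The claim accrued on 3 December 2013, when the wrongful act occurred.
6 months from 3 December 2013 is 3 June 2014.
Because the emergency suspension of filing deadlines ran from 9 April 2014 to 14 January 2015, the deadline is extended by 280 days to 10 March 2015.
The other events in the timeline have no effect on the limitation period under the stated rules.
Filing on 2 March 2015 beat the 10 March 2015 deadline — the action is timely.

TIMELY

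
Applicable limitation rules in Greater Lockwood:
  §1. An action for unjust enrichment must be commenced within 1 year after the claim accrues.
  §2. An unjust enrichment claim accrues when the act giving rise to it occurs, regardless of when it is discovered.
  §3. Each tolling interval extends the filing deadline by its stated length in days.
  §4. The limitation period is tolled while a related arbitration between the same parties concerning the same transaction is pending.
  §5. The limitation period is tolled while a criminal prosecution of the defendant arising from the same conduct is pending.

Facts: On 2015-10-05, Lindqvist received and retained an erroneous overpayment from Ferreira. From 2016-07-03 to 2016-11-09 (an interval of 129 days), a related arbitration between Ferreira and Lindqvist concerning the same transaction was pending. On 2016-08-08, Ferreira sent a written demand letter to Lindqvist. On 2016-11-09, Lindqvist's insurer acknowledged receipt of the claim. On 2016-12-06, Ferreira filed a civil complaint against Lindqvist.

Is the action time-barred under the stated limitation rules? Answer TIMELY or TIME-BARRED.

The limitation period began to run on 2015-10-05.
Adding the 1 year base period to 2015-10-05 gives a deadline of 2016-10-05, before any tolling.
The period was tolled for 129 days by the pending related arbitration (2016-07-03 to 2016-11-09), pushing the deadline to 2017-02-11.
None of the other events listed affects the running of the period under the stated rules.
The 2016-12-06 filing precedes the 2017-02-11 deadline; the claim is timely.

TIMELY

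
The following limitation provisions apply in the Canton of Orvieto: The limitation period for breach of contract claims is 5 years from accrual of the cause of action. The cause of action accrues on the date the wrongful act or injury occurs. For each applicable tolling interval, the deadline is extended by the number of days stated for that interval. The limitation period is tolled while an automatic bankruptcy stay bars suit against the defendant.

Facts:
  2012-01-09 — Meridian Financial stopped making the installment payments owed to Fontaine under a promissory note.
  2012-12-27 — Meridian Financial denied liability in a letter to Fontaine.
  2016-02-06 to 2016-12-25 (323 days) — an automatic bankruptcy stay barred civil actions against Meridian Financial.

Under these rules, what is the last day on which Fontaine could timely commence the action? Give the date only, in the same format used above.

2017-11-28

The cause of action accrued on 2012-01-09, the date of the act.
The untolled deadline — 5 years after 2012-01-09 — is 2017-01-09.
The period was tolled for 323 days by the automatic bankruptcy stay (2016-02-06 to 2016-12-25), pushing the deadline to 2017-11-28.
The other events in the timeline have no effect on the limitation period under the stated rules.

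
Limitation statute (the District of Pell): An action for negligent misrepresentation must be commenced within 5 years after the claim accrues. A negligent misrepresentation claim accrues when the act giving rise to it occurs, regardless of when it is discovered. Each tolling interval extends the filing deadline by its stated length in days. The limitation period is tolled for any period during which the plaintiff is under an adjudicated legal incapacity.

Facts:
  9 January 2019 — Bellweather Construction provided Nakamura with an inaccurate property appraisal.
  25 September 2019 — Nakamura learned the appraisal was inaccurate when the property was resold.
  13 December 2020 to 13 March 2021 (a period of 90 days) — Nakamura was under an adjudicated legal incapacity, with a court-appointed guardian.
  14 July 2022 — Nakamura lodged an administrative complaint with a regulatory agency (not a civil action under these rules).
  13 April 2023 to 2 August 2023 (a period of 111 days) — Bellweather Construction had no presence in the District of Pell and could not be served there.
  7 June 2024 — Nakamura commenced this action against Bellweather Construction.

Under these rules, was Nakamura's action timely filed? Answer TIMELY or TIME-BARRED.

TIME-BARRED

The claim accrued on 9 January 2019, when the wrongful act occurred; under the stated occurrence rule the 25 September 2019 discovery does not delay accrual.
Adding the 5 years base period to 9 January 2019 gives a deadline of 9 January 2024, before any tolling.
Because the plaintiff's legal incapacity ran from 13 December 2020 to 13 March 2021, the deadline is extended by 90 days to 8 April 2024.
The defendant's absence from the jurisdiction from 13 April 2023 to 2 August 2023 does not toll the period, because no stated rule makes the defendant's absence a tolling event.
The other events in the timeline have no effect on the limitation period under the stated rules.
The 7 June 2024 filing falls after the 8 April 2024 deadline; the claim is time-barred.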